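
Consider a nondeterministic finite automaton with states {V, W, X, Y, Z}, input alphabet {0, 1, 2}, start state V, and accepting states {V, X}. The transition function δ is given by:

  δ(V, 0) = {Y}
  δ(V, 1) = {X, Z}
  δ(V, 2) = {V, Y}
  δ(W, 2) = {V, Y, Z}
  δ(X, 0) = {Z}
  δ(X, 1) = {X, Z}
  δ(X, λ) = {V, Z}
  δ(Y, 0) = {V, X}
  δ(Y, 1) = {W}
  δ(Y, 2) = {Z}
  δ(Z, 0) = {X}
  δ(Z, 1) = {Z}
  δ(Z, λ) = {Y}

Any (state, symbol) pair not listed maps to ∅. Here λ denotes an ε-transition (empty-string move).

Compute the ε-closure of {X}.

{V, X, Y, Z}

Begin with {X}.
ε-move X → V; add V.
ε-move X → Z; add Z.
ε-move Z → Y; add Y.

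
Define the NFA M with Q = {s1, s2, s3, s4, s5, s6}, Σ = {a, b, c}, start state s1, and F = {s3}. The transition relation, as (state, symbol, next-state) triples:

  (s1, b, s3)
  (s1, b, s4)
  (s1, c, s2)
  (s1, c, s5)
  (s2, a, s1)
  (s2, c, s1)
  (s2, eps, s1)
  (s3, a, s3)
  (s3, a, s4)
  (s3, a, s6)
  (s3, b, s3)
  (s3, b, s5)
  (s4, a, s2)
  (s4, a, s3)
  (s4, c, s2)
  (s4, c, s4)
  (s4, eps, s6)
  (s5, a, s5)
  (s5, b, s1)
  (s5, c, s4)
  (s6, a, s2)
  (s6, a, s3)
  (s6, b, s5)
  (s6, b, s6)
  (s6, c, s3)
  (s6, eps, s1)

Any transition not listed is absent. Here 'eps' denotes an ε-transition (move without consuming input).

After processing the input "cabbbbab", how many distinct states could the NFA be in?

5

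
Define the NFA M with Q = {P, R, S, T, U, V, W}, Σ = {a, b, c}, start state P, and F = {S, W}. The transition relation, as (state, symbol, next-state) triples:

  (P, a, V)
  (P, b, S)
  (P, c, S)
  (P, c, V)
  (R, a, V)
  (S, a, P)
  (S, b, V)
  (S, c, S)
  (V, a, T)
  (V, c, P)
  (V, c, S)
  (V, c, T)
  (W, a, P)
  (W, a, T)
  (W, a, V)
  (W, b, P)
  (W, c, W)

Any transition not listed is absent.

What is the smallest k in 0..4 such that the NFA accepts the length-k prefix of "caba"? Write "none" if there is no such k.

1

Start in {P}.
Read 'c': P→{S, V}; now {S, V}.
None of the earlier sets intersect F, but {S, V} does.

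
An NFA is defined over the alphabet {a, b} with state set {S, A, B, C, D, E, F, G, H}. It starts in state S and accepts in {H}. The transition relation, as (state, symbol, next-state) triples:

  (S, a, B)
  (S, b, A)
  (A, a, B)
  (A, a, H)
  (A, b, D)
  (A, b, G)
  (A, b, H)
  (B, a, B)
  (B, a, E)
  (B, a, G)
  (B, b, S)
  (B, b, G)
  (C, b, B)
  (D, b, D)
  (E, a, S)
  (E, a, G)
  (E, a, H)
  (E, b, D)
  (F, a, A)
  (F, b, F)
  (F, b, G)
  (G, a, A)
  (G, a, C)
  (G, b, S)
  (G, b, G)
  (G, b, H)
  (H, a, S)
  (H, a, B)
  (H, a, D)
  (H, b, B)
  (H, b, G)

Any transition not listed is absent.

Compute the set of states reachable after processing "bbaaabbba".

{S, A, B, C, D, E, G, H}

Start in {S}.
Read 'b': {S} → {A}.
Read 'b': {A} → {D, G, H}.
Read 'a': {D, G, H} → {S, A, B, C, D}.
Read 'a': {S, A, B, C, D} → {B, E, G, H}.
Read 'a': {B, E, G, H} → {S, A, B, C, D, E, G, H}.
Read 'b': {S, A, B, C, D, E, G, H} → {S, A, B, D, G, H}.
Read 'b': {S, A, B, D, G, H} → {S, A, B, D, G, H}.
Read 'b': {S, A, B, D, G, H} → {S, A, B, D, G, H}.
Read 'a': {S, A, B, D, G, H} → {S, A, B, C, D, E, G, H}.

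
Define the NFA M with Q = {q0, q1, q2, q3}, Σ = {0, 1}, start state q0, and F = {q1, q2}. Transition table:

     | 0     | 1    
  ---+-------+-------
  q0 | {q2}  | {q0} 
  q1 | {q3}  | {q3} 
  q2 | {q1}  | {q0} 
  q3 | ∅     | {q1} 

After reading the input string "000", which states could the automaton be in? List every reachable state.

{q3}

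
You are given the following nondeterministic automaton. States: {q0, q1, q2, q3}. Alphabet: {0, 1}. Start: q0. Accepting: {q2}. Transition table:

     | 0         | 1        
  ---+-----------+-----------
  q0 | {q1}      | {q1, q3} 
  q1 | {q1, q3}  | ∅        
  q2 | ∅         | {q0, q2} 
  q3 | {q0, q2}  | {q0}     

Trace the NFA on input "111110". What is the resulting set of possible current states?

{q0, q1, q2, q3}

Start in {q0}.
Read '1': q0→{q1, q3}; now {q1, q3}.
Read '1': q1→∅, q3→{q0}; now {q0}.
Read '1': q0→{q1, q3}; now {q1, q3}.
Read '1': q1→∅, q3→{q0}; now {q0}.
Read '1': q0→{q1, q3}; now {q1, q3}.
Read '0': q1→{q1, q3}, q3→{q0, q2}; now {q0, q1, q2, q3}.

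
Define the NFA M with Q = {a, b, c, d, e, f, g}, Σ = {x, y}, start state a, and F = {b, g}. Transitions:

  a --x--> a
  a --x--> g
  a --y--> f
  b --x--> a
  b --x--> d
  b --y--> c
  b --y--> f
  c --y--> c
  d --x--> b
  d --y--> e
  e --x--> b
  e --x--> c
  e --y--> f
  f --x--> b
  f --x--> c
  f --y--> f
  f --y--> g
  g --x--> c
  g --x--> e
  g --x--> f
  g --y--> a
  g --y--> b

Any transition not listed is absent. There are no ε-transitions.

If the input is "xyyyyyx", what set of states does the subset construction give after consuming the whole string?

{a, b, c, d, e, f, g}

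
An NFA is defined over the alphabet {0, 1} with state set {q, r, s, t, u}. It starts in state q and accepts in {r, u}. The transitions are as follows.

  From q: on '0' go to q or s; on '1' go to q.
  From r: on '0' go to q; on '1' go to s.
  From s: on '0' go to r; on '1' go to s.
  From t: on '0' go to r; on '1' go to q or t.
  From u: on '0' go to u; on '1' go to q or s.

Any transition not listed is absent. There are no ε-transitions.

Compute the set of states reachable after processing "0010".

Start in {q}.
Read '0': q→{q, s}; now {q, s}.
Read '0': q→{q, s}, s→{r}; now {q, r, s}.
Read '1': q→{q}, r→{s}, s→{s}; now {q, s}.
Read '0': q→{q, s}, s→{r}; now {q, r, s}.

{q, r, s}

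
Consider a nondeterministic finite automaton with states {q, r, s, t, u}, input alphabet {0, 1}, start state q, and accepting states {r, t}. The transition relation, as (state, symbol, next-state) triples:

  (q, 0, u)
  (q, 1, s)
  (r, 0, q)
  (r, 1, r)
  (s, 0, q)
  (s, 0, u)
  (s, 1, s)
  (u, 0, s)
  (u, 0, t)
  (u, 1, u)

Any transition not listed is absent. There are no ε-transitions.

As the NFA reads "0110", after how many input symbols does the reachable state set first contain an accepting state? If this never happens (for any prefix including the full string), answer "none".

Start in {q}.
Read '0': q→{u}; now {u}.
Read '1': u→{u}; now {u}.
Read '1': u→{u}; now {u}.
Read '0': u→{s, t}; now {s, t}.
None of the earlier sets intersect F, but {s, t} does.

4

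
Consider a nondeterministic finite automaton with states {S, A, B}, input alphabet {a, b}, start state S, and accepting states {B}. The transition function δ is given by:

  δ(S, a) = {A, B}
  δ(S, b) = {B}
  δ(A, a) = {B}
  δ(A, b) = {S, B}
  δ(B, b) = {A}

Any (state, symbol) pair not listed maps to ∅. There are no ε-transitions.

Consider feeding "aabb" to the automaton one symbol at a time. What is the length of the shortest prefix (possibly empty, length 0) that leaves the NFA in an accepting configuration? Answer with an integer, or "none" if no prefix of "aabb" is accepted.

Start in {S}.
Read 'a': S→{A, B}; now {A, B}.
None of the earlier sets intersect F, but {A, B} does.

1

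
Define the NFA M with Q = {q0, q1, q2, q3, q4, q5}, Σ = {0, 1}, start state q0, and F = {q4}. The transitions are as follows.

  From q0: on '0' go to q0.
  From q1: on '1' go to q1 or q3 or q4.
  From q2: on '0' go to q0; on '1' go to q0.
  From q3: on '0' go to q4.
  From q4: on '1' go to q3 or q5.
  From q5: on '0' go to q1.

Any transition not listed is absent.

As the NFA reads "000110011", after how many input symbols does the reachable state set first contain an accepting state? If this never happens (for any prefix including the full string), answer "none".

Start in {q0}.
Read '0': q0→{q0}; now {q0}.
Read '0': q0→{q0}; now {q0}.
Read '0': q0→{q0}; now {q0}.
Read '1': q0→∅; now ∅.
The set is empty and remains empty for the remaining 5 symbols.
No reachable set along the way intersects F.

none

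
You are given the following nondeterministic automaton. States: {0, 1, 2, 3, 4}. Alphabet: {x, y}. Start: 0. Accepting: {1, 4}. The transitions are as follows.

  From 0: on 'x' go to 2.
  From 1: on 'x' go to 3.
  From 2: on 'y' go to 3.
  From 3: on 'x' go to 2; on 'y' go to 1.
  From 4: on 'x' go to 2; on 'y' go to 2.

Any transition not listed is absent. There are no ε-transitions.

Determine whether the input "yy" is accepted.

Start in {0}.
Read 'y': 0→∅; now ∅.
The set is empty and remains empty for the remaining 1 symbol.
The final set ∅ contains no accepting state.

No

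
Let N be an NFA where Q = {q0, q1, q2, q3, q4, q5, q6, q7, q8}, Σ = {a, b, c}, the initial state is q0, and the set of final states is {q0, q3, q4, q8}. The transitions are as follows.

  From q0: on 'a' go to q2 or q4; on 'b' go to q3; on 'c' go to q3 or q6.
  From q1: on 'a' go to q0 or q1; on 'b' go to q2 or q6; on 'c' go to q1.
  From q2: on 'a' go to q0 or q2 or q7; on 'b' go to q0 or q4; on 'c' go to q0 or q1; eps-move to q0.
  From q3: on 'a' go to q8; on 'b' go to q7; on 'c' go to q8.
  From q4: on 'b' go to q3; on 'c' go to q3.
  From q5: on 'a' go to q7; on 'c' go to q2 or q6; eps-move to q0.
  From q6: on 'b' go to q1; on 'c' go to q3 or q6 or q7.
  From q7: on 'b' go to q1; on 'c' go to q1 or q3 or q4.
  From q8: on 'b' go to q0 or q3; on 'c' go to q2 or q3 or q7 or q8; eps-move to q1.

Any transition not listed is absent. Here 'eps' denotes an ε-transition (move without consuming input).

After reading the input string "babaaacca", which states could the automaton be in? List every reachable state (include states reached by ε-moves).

{q0, q1, q8}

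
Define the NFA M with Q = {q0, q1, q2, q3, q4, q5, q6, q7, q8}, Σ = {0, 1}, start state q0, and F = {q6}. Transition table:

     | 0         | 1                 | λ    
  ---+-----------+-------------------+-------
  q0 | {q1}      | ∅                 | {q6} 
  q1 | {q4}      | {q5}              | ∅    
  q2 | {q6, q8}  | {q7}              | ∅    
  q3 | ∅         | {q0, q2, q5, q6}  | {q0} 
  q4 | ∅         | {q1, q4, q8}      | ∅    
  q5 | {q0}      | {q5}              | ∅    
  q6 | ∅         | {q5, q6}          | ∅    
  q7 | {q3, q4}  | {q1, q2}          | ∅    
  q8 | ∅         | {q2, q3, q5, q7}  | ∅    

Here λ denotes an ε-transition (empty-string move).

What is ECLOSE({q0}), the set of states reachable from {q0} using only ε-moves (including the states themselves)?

Begin with {q0}.
ε-move q0 → q6; add q6.

{q0, q6}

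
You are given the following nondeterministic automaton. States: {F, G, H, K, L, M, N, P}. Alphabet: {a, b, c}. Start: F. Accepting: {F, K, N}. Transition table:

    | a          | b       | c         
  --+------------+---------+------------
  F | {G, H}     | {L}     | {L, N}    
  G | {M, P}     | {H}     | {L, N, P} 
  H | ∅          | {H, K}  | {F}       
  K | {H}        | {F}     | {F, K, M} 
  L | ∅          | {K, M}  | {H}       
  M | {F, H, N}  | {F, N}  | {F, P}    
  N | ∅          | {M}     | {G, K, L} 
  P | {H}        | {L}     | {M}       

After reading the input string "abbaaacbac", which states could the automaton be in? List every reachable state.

{F, G, K, L, N, P}

Start in {F}.
Read 'a': {F} → {G, H}.
Read 'b': {G, H} → {H, K}.
Read 'b': {H, K} → {F, H, K}.
Read 'a': {F, H, K} → {G, H}.
Read 'a': {G, H} → {M, P}.
Read 'a': {M, P} → {F, H, N}.
Read 'c': {F, H, N} → {F, G, K, L, N}.
Read 'b': {F, G, K, L, N} → {F, H, K, L, M}.
Read 'a': {F, H, K, L, M} → {F, G, H, N}.
Read 'c': {F, G, H, N} → {F, G, K, L, N, P}.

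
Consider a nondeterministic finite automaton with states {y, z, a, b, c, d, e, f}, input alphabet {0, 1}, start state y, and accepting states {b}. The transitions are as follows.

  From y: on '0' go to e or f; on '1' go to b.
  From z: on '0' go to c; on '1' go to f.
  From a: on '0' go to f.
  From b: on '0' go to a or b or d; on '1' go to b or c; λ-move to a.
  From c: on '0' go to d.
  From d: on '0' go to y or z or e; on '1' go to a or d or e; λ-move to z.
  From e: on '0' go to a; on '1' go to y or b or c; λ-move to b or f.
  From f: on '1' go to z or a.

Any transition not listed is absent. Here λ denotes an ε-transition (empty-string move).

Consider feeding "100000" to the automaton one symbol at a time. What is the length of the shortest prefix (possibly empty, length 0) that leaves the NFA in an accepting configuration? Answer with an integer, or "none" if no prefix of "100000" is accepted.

Start in {y}.
Read '1': {y} → {a, b}.
None of the earlier sets intersect F, but {a, b} does.

1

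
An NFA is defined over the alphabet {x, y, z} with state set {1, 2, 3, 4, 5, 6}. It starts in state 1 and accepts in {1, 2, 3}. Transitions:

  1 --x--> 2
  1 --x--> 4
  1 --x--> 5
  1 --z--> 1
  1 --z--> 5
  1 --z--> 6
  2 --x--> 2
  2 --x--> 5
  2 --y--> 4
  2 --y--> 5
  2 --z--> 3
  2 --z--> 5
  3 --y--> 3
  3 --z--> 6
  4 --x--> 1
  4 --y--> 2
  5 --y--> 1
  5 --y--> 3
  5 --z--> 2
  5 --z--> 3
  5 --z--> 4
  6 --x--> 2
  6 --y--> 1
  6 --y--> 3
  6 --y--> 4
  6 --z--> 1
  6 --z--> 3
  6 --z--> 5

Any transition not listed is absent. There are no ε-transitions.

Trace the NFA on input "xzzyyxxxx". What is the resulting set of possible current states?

{1, 2, 4, 5}

Start in {1}.
Read 'x': 1→{2, 4, 5}; now {2, 4, 5}.
Read 'z': 2→{3, 5}, 4→∅, 5→{2, 3, 4}; now {2, 3, 4, 5}.
Read 'z': 2→{3, 5}, 3→{6}, 4→∅, 5→{2, 3, 4}; now {2, 3, 4, 5, 6}.
Read 'y': 2→{4, 5}, 3→{3}, 4→{2}, 5→{1, 3}, 6→{1, 3, 4}; now {1, 2, 3, 4, 5}.
Read 'y': 1→∅, 2→{4, 5}, 3→{3}, 4→{2}, 5→{1, 3}; now {1, 2, 3, 4, 5}.
Read 'x': 1→{2, 4, 5}, 2→{2, 5}, 3→∅, 4→{1}, 5→∅; now {1, 2, 4, 5}.
Read 'x': 1→{2, 4, 5}, 2→{2, 5}, 4→{1}, 5→∅; now {1, 2, 4, 5}.
Read 'x': 1→{2, 4, 5}, 2→{2, 5}, 4→{1}, 5→∅; now {1, 2, 4, 5}.
Read 'x': 1→{2, 4, 5}, 2→{2, 5}, 4→{1}, 5→∅; now {1, 2, 4, 5}.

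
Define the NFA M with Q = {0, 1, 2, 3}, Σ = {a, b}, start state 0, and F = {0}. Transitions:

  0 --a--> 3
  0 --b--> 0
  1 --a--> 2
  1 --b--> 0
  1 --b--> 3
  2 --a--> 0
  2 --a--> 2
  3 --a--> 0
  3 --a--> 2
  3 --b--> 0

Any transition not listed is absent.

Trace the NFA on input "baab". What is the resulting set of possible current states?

{0}

Start in {0}.
Read 'b': 0→{0}; now {0}.
Read 'a': 0→{3}; now {3}.
Read 'a': 3→{0, 2}; now {0, 2}.
Read 'b': 0→{0}, 2→∅; now {0}.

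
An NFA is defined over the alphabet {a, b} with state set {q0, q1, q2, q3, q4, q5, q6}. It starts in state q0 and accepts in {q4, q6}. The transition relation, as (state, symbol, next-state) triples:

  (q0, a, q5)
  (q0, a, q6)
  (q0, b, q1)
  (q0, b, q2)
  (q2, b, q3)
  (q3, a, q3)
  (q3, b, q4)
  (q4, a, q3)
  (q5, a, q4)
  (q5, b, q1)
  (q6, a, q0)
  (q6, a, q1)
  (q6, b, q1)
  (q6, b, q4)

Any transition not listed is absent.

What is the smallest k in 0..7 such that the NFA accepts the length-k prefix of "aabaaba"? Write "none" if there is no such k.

Start in {q0}.
Read 'a': q0→{q5, q6}; now {q5, q6}.
None of the earlier sets intersect F, but {q5, q6} does.

1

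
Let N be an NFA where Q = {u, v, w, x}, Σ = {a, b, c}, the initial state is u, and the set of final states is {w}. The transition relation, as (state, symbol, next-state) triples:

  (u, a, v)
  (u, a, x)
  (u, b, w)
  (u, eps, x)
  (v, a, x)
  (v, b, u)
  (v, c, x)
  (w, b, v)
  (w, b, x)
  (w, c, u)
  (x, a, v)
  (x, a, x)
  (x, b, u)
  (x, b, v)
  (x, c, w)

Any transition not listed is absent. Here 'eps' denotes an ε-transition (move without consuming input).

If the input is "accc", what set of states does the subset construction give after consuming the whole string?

Start: ε-closure({u}) = {u, x}.
Read 'a': u→{v, x}, x→{v, x}; now {v, x}.
Read 'c': v→{x}, x→{w}; now {w, x}.
Read 'c': w→{u}, x→{w}; union {u, w}; ε-closure = {u, w, x}.
Read 'c': u→∅, w→{u}, x→{w}; union {u, w}; ε-closure = {u, w, x}.

{u, w, x}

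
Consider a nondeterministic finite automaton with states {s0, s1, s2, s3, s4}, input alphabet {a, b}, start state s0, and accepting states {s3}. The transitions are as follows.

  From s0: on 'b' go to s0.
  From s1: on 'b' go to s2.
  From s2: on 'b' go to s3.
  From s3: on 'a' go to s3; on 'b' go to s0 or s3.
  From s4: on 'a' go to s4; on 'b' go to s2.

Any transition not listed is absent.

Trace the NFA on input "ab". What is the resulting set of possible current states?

∅

Start in {s0}.
Read 'a': {s0} → ∅.
The set is empty and remains empty for the remaining 1 symbol.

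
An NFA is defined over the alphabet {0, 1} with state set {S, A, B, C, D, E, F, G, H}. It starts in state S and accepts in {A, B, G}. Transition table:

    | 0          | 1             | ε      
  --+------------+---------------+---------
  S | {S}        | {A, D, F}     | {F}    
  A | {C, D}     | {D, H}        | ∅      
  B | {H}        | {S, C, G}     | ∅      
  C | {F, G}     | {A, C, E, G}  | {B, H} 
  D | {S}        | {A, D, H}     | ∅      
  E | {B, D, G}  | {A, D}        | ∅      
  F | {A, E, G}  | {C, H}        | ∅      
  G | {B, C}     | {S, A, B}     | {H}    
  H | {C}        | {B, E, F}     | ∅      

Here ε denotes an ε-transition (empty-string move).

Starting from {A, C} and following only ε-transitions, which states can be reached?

Begin with {A, C}.
ε-move C → B; add B.
ε-move C → H; add H.

{A, B, C, H}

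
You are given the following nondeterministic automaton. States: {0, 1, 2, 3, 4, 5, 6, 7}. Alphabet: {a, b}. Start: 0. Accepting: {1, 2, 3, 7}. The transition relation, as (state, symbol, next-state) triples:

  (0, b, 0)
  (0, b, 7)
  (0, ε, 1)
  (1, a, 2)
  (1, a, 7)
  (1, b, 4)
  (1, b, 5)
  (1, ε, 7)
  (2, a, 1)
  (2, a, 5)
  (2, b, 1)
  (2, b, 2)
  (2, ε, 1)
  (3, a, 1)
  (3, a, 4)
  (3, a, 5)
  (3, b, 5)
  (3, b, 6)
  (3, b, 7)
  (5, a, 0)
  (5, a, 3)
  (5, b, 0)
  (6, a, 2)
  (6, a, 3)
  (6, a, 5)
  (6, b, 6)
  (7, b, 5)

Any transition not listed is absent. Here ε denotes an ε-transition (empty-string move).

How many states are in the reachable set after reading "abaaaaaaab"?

7

Start: ε-closure({0}) = {0, 1, 7}.
Read 'a': 0→∅, 1→{2, 7}, 7→∅; union {2, 7}; ε-closure = {1, 2, 7}.
Read 'b': 1→{4, 5}, 2→{1, 2}, 7→{5}; union {1, 2, 4, 5}; ε-closure = {1, 2, 4, 5, 7}.
Read 'a': 1→{2, 7}, 2→{1, 5}, 4→∅, 5→{0, 3}, 7→∅; now {0, 1, 2, 3, 5, 7}.
Read 'a': 0→∅, 1→{2, 7}, 2→{1, 5}, 3→{1, 4, 5}, 5→{0, 3}, 7→∅; now {0, 1, 2, 3, 4, 5, 7}.
Read 'a': 0→∅, 1→{2, 7}, 2→{1, 5}, 3→{1, 4, 5}, 4→∅, 5→{0, 3}, 7→∅; now {0, 1, 2, 3, 4, 5, 7}.
Read 'a': 0→∅, 1→{2, 7}, 2→{1, 5}, 3→{1, 4, 5}, 4→∅, 5→{0, 3}, 7→∅; now {0, 1, 2, 3, 4, 5, 7}.
Read 'a': 0→∅, 1→{2, 7}, 2→{1, 5}, 3→{1, 4, 5}, 4→∅, 5→{0, 3}, 7→∅; now {0, 1, 2, 3, 4, 5, 7}.
Read 'a': 0→∅, 1→{2, 7}, 2→{1, 5}, 3→{1, 4, 5}, 4→∅, 5→{0, 3}, 7→∅; now {0, 1, 2, 3, 4, 5, 7}.
Read 'a': 0→∅, 1→{2, 7}, 2→{1, 5}, 3→{1, 4, 5}, 4→∅, 5→{0, 3}, 7→∅; now {0, 1, 2, 3, 4, 5, 7}.
Read 'b': 0→{0, 7}, 1→{4, 5}, 2→{1, 2}, 3→{5, 6, 7}, 4→∅, 5→{0}, 7→{5}; now {0, 1, 2, 4, 5, 6, 7}.
That set has 7 states.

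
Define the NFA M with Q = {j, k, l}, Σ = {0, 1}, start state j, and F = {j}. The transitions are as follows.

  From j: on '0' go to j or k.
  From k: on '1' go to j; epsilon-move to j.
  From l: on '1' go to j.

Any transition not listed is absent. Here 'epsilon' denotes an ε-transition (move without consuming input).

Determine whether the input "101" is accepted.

No

Start in {j}.
Read '1': {j} → ∅.
The set is empty and remains empty for the remaining 2 symbols.
The final set ∅ contains no accepting state.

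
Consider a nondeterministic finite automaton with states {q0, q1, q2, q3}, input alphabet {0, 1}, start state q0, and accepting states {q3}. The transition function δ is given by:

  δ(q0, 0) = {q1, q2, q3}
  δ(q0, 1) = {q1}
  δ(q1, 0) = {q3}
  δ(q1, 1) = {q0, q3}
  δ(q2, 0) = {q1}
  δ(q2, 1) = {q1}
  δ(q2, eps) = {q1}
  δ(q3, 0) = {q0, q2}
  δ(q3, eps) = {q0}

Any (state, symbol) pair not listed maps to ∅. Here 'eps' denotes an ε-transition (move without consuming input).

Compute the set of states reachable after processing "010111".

Start in {q0}.
Read '0': {q0} → {q0, q1, q2, q3}.
Read '1': {q0, q1, q2, q3} → {q0, q1, q3}.
Read '0': {q0, q1, q3} → {q0, q1, q2, q3}.
Read '1': {q0, q1, q2, q3} → {q0, q1, q3}.
Read '1': {q0, q1, q3} → {q0, q1, q3}.
Read '1': {q0, q1, q3} → {q0, q1, q3}.

{q0, q1, q3}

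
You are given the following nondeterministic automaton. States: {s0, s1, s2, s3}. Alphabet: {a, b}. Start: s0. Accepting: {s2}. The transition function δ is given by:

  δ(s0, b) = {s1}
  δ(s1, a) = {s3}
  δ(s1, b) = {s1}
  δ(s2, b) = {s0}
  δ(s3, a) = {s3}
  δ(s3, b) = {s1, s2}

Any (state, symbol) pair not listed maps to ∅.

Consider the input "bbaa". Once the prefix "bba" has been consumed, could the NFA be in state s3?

Yes

Start in {s0}.
Read 'b': {s0} → {s1}.
Read 'b': {s1} → {s1}.
Read 'a': {s1} → {s3}.
State s3 is in {s3}.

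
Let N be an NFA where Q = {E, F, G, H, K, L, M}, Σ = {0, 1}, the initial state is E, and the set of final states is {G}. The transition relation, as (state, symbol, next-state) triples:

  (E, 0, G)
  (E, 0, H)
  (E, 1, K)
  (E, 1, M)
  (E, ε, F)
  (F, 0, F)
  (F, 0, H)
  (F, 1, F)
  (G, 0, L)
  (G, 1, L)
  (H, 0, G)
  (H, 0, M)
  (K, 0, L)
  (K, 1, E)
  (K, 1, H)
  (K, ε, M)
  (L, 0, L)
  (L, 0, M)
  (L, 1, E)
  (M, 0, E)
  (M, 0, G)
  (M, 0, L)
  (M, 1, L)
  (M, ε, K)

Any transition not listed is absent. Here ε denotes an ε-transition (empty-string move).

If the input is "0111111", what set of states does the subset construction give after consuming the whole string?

{E, F, H, K, L, M}

Start: ε-closure({E}) = {E, F}.
Read '0': {E, F} → {F, G, H}.
Read '1': {F, G, H} → {F, L}.
Read '1': {F, L} → {E, F}.
Read '1': {E, F} → {F, K, M}.
Read '1': {F, K, M} → {E, F, H, L}.
Read '1': {E, F, H, L} → {E, F, K, M}.
Read '1': {E, F, K, M} → {E, F, H, K, L, M}.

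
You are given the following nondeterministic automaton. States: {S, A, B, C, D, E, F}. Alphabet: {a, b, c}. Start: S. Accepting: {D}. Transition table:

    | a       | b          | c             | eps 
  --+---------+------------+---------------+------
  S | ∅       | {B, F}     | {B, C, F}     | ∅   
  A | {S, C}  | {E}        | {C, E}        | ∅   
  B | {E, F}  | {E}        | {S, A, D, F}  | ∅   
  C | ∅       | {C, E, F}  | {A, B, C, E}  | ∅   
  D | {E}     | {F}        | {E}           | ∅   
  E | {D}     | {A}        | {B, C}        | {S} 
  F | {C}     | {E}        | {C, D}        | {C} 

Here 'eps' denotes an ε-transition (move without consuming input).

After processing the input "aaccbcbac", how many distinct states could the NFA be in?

0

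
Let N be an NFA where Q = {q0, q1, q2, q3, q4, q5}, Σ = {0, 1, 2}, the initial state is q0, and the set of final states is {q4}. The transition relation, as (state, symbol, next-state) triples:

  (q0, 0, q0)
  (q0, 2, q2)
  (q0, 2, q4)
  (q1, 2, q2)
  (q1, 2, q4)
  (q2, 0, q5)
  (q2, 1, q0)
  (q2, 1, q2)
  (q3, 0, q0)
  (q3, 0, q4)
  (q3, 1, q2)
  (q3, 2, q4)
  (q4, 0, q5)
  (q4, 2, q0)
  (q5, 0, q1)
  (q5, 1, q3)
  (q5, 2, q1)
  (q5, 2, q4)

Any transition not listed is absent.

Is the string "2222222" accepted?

Start in {q0}.
Read '2': q0→{q2, q4}; now {q2, q4}.
Read '2': q2→∅, q4→{q0}; now {q0}.
Read '2': q0→{q2, q4}; now {q2, q4}.
Read '2': q2→∅, q4→{q0}; now {q0}.
Read '2': q0→{q2, q4}; now {q2, q4}.
Read '2': q2→∅, q4→{q0}; now {q0}.
Read '2': q0→{q2, q4}; now {q2, q4}.
The final set {q2, q4} contains the accepting state q4.

Yes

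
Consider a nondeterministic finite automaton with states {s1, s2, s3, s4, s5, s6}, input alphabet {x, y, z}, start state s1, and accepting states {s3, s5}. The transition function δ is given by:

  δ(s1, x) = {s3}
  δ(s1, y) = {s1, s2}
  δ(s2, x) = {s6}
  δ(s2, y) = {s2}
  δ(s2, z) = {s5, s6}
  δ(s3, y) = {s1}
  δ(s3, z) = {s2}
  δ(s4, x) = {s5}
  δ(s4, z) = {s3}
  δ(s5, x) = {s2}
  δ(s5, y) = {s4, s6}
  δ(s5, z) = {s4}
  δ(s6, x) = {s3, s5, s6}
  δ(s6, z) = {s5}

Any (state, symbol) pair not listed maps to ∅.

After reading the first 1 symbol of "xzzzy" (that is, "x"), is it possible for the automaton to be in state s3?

Yes

Start in {s1}.
Read 'x': s1→{s3}; now {s3}.
State s3 is in {s3}.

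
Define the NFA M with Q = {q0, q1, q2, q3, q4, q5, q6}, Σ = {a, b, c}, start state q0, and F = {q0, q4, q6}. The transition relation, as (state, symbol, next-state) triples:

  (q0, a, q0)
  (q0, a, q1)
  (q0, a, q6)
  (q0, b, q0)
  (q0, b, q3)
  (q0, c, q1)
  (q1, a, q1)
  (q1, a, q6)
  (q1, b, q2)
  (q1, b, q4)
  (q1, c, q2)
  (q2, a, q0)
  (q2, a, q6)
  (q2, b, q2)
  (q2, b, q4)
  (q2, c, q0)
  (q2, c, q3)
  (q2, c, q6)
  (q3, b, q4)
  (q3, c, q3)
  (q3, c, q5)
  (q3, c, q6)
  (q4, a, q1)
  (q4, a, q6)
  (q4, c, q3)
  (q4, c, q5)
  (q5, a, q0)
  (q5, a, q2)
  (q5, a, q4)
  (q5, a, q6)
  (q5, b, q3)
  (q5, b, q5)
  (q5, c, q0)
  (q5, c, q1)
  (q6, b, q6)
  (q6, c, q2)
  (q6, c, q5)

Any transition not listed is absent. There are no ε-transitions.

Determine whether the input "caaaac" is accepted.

Start in {q0}.
Read 'c': {q0} → {q1}.
Read 'a': {q1} → {q1, q6}.
Read 'a': {q1, q6} → {q1, q6}.
Read 'a': {q1, q6} → {q1, q6}.
Read 'a': {q1, q6} → {q1, q6}.
Read 'c': {q1, q6} → {q2, q5}.
The final set {q2, q5} contains no accepting state.

No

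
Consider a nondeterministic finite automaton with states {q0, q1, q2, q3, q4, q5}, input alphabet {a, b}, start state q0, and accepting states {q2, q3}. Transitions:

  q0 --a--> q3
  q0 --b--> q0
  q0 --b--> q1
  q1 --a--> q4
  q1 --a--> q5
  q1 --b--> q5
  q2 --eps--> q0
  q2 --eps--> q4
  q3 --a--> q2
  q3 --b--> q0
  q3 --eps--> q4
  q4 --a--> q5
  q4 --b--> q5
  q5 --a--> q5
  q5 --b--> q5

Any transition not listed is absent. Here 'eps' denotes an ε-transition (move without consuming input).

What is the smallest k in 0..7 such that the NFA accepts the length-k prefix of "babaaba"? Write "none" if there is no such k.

2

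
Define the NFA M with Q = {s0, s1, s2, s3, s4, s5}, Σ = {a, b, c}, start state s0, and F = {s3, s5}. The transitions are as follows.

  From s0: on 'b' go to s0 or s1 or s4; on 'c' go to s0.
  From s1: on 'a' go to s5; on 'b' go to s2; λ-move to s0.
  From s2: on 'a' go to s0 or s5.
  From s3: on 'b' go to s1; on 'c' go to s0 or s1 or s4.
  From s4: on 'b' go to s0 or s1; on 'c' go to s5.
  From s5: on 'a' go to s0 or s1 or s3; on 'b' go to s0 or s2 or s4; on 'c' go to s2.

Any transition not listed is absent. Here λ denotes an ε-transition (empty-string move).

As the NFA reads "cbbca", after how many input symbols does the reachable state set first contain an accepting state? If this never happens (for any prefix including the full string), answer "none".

Start in {s0}.
Read 'c': {s0} → {s0}.
Read 'b': {s0} → {s0, s1, s4}.
Read 'b': {s0, s1, s4} → {s0, s1, s2, s4}.
Read 'c': {s0, s1, s2, s4} → {s0, s5}.
None of the earlier sets intersect F, but {s0, s5} does.

4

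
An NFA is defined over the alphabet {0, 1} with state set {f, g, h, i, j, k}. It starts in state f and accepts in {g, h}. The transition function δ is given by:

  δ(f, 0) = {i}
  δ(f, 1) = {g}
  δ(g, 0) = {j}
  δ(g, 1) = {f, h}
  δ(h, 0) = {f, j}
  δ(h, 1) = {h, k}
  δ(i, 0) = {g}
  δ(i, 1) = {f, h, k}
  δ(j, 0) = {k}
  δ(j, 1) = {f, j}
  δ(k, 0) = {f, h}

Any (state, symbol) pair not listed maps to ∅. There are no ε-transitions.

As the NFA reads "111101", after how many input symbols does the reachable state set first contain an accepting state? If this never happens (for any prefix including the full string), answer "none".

Start in {f}.
Read '1': f→{g}; now {g}.
None of the earlier sets intersect F, but {g} does.

1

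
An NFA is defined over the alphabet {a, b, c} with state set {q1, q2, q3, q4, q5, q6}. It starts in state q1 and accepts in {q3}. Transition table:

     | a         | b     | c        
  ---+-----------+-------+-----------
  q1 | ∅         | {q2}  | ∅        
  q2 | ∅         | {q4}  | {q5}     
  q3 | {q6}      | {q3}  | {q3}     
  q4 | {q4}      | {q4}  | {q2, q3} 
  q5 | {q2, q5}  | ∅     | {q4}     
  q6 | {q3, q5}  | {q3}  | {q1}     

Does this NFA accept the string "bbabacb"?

Yes

Start in {q1}.
Read 'b': {q1} → {q2}.
Read 'b': {q2} → {q4}.
Read 'a': {q4} → {q4}.
Read 'b': {q4} → {q4}.
Read 'a': {q4} → {q4}.
Read 'c': {q4} → {q2, q3}.
Read 'b': {q2, q3} → {q3, q4}.
The final set {q3, q4} contains the accepting state q3.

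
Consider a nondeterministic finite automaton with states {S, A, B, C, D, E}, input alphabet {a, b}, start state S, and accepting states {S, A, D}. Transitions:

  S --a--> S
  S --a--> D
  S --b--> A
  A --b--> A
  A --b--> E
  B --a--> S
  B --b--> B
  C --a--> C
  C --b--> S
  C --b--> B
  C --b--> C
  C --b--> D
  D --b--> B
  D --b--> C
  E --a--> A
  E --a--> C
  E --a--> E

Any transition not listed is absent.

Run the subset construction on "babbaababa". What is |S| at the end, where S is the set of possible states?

0

Start in {S}.
Read 'b': {S} → {A}.
Read 'a': {A} → ∅.
The set is empty and remains empty for the remaining 8 symbols.
That set has 0 states.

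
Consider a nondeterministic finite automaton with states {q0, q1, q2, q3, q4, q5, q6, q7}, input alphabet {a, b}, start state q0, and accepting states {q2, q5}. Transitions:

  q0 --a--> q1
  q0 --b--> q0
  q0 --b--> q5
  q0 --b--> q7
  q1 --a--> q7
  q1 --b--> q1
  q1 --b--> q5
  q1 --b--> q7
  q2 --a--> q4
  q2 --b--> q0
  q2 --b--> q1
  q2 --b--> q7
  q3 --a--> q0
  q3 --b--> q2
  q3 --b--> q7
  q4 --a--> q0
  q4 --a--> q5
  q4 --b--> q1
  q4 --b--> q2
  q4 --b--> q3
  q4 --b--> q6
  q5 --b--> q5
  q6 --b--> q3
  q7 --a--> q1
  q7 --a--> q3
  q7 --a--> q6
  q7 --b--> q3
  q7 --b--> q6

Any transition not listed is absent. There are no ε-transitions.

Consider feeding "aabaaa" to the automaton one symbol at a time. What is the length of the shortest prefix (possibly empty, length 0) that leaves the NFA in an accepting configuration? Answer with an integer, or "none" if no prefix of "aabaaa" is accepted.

none

Start in {q0}.
Read 'a': q0→{q1}; now {q1}.
Read 'a': q1→{q7}; now {q7}.
Read 'b': q7→{q3, q6}; now {q3, q6}.
Read 'a': q3→{q0}, q6→∅; now {q0}.
Read 'a': q0→{q1}; now {q1}.
Read 'a': q1→{q7}; now {q7}.
No reachable set along the way intersects F.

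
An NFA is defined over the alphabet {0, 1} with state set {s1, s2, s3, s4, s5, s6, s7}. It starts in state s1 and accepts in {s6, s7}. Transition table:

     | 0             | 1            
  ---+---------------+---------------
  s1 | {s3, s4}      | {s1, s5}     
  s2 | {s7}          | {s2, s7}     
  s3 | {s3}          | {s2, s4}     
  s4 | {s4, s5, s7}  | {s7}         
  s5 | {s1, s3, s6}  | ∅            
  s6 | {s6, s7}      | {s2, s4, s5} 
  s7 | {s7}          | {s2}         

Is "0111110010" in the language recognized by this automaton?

Start in {s1}.
Read '0': s1→{s3, s4}; now {s3, s4}.
Read '1': s3→{s2, s4}, s4→{s7}; now {s2, s4, s7}.
Read '1': s2→{s2, s7}, s4→{s7}, s7→{s2}; now {s2, s7}.
Read '1': s2→{s2, s7}, s7→{s2}; now {s2, s7}.
Read '1': s2→{s2, s7}, s7→{s2}; now {s2, s7}.
Read '1': s2→{s2, s7}, s7→{s2}; now {s2, s7}.
Read '0': s2→{s7}, s7→{s7}; now {s7}.
Read '0': s7→{s7}; now {s7}.
Read '1': s7→{s2}; now {s2}.
Read '0': s2→{s7}; now {s7}.
The final set {s7} contains the accepting state s7.

Yes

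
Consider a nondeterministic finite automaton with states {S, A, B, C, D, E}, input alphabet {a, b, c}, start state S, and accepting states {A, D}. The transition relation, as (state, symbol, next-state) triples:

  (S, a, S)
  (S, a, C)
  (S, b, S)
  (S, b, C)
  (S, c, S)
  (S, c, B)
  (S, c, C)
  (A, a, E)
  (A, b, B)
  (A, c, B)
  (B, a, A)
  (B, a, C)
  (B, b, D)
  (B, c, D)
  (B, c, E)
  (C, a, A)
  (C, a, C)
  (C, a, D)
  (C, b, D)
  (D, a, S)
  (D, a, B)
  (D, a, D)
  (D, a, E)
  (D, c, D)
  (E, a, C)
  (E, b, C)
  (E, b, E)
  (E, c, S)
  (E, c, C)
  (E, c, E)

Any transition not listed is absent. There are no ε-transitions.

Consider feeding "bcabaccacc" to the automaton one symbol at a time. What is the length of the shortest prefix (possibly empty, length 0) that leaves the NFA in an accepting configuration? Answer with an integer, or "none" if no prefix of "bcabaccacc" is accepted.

Start in {S}.
Read 'b': S→{S, C}; now {S, C}.
Read 'c': S→{S, B, C}, C→∅; now {S, B, C}.
Read 'a': S→{S, C}, B→{A, C}, C→{A, C, D}; now {S, A, C, D}.
None of the earlier sets intersect F, but {S, A, C, D} does.

3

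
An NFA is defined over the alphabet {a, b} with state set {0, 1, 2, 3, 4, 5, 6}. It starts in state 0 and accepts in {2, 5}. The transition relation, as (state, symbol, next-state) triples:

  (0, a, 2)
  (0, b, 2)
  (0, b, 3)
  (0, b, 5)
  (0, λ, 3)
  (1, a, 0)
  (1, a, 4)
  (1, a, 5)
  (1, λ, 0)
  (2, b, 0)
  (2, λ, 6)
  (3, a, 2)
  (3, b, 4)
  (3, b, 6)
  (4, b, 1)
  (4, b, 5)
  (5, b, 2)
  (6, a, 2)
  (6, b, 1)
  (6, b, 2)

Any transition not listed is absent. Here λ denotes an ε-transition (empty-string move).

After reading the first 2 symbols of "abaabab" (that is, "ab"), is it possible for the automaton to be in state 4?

Start: ε-closure({0}) = {0, 3}.
Read 'a': {0, 3} → {2, 6}.
Read 'b': {2, 6} → {0, 1, 2, 3, 6}.
State 4 is not in {0, 1, 2, 3, 6}.

No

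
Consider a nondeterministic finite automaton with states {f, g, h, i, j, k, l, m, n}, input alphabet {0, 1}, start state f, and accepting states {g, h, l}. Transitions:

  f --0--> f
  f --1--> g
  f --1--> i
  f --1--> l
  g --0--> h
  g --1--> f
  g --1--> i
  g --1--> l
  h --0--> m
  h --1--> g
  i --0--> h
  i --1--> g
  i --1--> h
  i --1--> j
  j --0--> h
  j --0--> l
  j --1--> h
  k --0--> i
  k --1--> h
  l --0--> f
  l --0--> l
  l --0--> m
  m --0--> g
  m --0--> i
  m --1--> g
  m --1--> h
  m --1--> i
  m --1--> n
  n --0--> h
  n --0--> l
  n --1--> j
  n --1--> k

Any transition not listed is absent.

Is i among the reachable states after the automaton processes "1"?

Start in {f}.
Read '1': {f} → {g, i, l}.
State i is in {g, i, l}.

Yes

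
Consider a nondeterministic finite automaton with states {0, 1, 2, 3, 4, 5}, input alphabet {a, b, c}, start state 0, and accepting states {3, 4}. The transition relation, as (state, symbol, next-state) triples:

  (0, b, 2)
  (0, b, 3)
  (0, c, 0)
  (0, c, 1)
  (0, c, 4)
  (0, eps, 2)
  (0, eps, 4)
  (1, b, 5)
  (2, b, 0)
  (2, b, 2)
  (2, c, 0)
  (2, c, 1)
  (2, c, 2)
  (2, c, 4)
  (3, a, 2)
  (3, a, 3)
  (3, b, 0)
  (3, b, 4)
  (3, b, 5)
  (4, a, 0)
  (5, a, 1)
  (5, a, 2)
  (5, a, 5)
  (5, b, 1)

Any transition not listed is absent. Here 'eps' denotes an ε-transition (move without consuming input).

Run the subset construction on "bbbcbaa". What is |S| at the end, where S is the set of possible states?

Start: ε-closure({0}) = {0, 2, 4}.
Read 'b': 0→{2, 3}, 2→{0, 2}, 4→∅; union {0, 2, 3}; ε-closure = {0, 2, 3, 4}.
Read 'b': 0→{2, 3}, 2→{0, 2}, 3→{0, 4, 5}, 4→∅; now {0, 2, 3, 4, 5}.
Read 'b': 0→{2, 3}, 2→{0, 2}, 3→{0, 4, 5}, 4→∅, 5→{1}; now {0, 1, 2, 3, 4, 5}.
Read 'c': 0→{0, 1, 4}, 1→∅, 2→{0, 1, 2, 4}, 3→∅, 4→∅, 5→∅; now {0, 1, 2, 4}.
Read 'b': 0→{2, 3}, 1→{5}, 2→{0, 2}, 4→∅; union {0, 2, 3, 5}; ε-closure = {0, 2, 3, 4, 5}.
Read 'a': 0→∅, 2→∅, 3→{2, 3}, 4→{0}, 5→{1, 2, 5}; union {0, 1, 2, 3, 5}; ε-closure = {0, 1, 2, 3, 4, 5}.
Read 'a': 0→∅, 1→∅, 2→∅, 3→{2, 3}, 4→{0}, 5→{1, 2, 5}; union {0, 1, 2, 3, 5}; ε-closure = {0, 1, 2, 3, 4, 5}.
That set has 6 states.

6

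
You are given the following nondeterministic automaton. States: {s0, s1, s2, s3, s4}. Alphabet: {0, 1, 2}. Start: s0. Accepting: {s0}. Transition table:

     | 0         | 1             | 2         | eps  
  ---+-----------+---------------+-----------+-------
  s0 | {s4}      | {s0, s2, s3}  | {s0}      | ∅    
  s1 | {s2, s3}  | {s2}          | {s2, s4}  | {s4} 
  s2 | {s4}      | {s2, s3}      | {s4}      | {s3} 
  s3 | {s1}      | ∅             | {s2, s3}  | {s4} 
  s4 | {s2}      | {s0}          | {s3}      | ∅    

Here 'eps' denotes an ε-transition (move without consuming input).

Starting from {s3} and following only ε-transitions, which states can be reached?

Begin with {s3}.
ε-move s3 → s4; add s4.

{s3, s4}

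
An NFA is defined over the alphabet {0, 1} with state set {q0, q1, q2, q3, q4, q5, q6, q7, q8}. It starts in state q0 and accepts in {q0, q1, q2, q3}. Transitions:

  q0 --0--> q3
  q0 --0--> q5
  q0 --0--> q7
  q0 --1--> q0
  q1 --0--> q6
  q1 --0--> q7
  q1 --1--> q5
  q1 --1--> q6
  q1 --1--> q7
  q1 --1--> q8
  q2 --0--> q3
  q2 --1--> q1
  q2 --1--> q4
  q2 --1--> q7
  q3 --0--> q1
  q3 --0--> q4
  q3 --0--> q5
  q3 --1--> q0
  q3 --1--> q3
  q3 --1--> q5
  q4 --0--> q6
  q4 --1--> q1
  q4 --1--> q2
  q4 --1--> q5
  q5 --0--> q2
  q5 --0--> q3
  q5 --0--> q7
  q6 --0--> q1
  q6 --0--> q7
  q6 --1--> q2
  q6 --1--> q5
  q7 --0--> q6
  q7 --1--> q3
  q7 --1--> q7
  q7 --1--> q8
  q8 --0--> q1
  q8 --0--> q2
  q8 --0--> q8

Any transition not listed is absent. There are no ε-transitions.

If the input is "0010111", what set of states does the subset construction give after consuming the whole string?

{q0, q1, q2, q3, q4, q5, q6, q7, q8}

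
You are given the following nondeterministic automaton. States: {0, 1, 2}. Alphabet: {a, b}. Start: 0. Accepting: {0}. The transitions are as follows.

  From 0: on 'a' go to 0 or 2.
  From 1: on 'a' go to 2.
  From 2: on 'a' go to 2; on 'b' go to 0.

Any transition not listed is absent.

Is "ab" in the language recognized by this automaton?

Yes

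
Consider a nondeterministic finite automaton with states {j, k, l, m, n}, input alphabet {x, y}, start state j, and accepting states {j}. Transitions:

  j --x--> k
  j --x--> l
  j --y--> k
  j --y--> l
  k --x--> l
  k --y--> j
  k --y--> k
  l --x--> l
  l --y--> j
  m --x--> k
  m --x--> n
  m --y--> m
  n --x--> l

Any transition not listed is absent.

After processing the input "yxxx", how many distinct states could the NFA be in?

1

Start in {j}.
Read 'y': j→{k, l}; now {k, l}.
Read 'x': k→{l}, l→{l}; now {l}.
Read 'x': l→{l}; now {l}.
Read 'x': l→{l}; now {l}.
That set has 1 state.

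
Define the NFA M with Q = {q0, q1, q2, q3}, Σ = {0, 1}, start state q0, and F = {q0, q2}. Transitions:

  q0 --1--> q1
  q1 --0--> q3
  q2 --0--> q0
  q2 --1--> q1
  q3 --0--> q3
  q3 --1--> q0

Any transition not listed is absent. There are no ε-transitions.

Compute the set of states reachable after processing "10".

{q3}

Start in {q0}.
Read '1': q0→{q1}; now {q1}.
Read '0': q1→{q3}; now {q3}.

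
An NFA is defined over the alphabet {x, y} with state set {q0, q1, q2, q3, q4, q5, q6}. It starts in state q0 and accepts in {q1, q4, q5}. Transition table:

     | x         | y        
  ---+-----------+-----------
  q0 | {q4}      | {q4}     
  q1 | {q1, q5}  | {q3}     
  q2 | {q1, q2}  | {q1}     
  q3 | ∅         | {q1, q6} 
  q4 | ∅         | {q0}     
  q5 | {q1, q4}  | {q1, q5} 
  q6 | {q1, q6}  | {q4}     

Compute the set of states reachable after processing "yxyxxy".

∅

Start in {q0}.
Read 'y': q0→{q4}; now {q4}.
Read 'x': q4→∅; now ∅.
The set is empty and remains empty for the remaining 4 symbols.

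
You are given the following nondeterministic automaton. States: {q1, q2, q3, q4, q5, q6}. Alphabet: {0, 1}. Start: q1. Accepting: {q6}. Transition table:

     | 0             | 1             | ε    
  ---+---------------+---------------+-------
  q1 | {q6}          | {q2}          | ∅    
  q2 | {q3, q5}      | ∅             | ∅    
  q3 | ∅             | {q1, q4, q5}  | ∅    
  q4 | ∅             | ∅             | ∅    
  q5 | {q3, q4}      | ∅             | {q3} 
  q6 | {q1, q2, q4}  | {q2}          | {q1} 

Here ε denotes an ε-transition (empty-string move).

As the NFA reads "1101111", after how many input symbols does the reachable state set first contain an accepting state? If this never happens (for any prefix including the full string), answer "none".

none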